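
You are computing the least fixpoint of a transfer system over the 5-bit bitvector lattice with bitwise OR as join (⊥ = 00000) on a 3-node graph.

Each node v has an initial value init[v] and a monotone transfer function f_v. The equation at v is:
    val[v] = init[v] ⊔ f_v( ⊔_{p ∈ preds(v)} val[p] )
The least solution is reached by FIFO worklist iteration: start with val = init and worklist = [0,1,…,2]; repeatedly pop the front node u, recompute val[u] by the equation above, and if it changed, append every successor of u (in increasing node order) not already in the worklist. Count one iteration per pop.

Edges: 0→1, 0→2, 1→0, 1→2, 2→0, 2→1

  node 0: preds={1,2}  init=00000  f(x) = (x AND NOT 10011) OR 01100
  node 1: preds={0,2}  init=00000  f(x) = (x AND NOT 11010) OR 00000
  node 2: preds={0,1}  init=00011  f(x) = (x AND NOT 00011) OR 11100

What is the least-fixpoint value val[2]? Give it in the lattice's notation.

11111

Worklist (5 pops):
  #1 pop 0: in=00011 → 01100 (was 00000); enqueue []
  #2 pop 1: in=01111 → 00101 (was 00000); enqueue [0]
  #3 pop 2: in=01101 → 11111 (was 00011); enqueue [1]
  #4 pop 0: in=11111 → 01100 (no change)
  #5 pop 1: in=11111 → 00101 (no change)

Fixpoint:
  val[0] = 01100
  val[1] = 00101
  val[2] = 11111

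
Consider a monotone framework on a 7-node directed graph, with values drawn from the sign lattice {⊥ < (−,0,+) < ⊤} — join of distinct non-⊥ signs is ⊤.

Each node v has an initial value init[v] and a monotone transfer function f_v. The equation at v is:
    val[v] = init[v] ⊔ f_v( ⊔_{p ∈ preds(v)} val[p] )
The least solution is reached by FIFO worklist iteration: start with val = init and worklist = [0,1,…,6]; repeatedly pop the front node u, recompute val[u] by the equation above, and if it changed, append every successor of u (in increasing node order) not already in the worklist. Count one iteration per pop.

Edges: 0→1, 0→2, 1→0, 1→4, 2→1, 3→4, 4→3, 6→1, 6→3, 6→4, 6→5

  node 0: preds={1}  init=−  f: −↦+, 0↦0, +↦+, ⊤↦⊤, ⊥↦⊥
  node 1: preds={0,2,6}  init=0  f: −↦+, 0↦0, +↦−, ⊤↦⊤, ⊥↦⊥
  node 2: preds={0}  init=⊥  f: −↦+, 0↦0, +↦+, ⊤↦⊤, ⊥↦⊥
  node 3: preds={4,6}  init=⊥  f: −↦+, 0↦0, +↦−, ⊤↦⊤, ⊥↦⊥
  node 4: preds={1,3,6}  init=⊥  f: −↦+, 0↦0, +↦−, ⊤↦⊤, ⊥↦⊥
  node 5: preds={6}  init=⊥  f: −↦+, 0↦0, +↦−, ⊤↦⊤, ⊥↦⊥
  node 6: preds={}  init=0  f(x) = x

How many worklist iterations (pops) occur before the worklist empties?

Trace (11 dequeues):
  [1] u=0 | in 0 | out ⊤ | prev − | push {}
  [2] u=1 | in ⊤ | out ⊤ | prev 0 | push {0}
  [3] u=2 | in ⊤ | out ⊤ | prev ⊥ | push {1}
  [4] u=3 | in 0 | out 0 | prev ⊥ | push {}
  [5] u=4 | in ⊤ | out ⊤ | prev ⊥ | push {3}
  [6] u=5 | in 0 | out 0 | prev ⊥ | push {}
  [7] u=6 | in ⊥ | out 0 | ==
  [8] u=0 | in ⊤ | out ⊤ | ==
  [9] u=1 | in ⊤ | out ⊤ | ==
  [10] u=3 | in ⊤ | out ⊤ | prev 0 | push {4}
  [11] u=4 | in ⊤ | out ⊤ | ==

Converged values:
  [0] ⊤
  [1] ⊤
  [2] ⊤
  [3] ⊤
  [4] ⊤
  [5] 0
  [6] 0

11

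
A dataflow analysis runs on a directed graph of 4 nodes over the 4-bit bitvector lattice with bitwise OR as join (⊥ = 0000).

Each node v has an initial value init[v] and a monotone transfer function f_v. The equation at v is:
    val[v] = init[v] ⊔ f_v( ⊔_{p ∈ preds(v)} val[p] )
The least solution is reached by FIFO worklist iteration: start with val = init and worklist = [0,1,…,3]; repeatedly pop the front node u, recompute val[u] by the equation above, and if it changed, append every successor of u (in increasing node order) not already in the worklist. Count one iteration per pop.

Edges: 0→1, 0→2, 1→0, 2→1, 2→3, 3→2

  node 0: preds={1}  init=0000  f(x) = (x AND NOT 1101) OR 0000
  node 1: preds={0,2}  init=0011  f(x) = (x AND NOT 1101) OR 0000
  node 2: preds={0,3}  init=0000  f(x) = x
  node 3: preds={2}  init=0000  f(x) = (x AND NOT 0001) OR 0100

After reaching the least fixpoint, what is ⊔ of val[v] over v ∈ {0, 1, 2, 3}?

Iteration log — 8 steps:
  step 1. node 0  ⊔preds=0011  new=0010  old=0000  +wl: 
  step 2. node 1  ⊔preds=0010  new=0011  stable
  step 3. node 2  ⊔preds=0010  new=0010  old=0000  +wl: 1
  step 4. node 3  ⊔preds=0010  new=0110  old=0000  +wl: 2
  step 5. node 1  ⊔preds=0010  new=0011  stable
  step 6. node 2  ⊔preds=0110  new=0110  old=0010  +wl: 1,3
  step 7. node 1  ⊔preds=0110  new=0011  stable
  step 8. node 3  ⊔preds=0110  new=0110  stable

Least fixpoint reached:
  node 0: 0010
  node 1: 0011
  node 2: 0110
  node 3: 0110

0111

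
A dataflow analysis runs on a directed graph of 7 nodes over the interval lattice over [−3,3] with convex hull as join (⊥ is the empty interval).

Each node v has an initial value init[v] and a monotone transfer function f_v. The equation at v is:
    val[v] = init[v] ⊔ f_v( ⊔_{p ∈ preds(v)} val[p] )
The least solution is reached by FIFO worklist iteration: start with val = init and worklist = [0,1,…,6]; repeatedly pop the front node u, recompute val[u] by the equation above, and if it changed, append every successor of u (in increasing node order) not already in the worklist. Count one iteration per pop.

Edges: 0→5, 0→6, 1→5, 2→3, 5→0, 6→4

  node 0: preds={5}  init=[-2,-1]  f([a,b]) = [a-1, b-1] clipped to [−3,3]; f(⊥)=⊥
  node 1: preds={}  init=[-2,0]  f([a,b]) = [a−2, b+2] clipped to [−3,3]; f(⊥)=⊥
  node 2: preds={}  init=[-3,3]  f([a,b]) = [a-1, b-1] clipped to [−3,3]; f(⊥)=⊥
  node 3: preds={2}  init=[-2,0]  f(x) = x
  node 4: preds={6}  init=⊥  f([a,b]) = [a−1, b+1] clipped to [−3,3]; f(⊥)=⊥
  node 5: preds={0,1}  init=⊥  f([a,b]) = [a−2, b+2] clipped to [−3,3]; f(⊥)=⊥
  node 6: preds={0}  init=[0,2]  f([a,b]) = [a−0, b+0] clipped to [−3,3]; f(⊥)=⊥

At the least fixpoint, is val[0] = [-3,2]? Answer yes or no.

yes

Trace (15 dequeues):
  [1] u=0 | in ⊥ | out [-2,-1] | ==
  [2] u=1 | in ⊥ | out [-2,0] | ==
  [3] u=2 | in ⊥ | out [-3,3] | ==
  [4] u=3 | in [-3,3] | out [-3,3] | prev [-2,0] | push {}
  [5] u=4 | in [0,2] | out [-1,3] | prev ⊥ | push {}
  [6] u=5 | in [-2,0] | out [-3,2] | prev ⊥ | push {0}
  [7] u=6 | in [-2,-1] | out [-2,2] | prev [0,2] | push {4}
  [8] u=0 | in [-3,2] | out [-3,1] | prev [-2,-1] | push {5,6}
  [9] u=4 | in [-2,2] | out [-3,3] | prev [-1,3] | push {}
  [10] u=5 | in [-3,1] | out [-3,3] | prev [-3,2] | push {0}
  [11] u=6 | in [-3,1] | out [-3,2] | prev [-2,2] | push {4}
  [12] u=0 | in [-3,3] | out [-3,2] | prev [-3,1] | push {5,6}
  [13] u=4 | in [-3,2] | out [-3,3] | ==
  [14] u=5 | in [-3,2] | out [-3,3] | ==
  [15] u=6 | in [-3,2] | out [-3,2] | ==

Converged values:
  [0] [-3,2]
  [1] [-2,0]
  [2] [-3,3]
  [3] [-3,3]
  [4] [-3,3]
  [5] [-3,3]
  [6] [-3,2]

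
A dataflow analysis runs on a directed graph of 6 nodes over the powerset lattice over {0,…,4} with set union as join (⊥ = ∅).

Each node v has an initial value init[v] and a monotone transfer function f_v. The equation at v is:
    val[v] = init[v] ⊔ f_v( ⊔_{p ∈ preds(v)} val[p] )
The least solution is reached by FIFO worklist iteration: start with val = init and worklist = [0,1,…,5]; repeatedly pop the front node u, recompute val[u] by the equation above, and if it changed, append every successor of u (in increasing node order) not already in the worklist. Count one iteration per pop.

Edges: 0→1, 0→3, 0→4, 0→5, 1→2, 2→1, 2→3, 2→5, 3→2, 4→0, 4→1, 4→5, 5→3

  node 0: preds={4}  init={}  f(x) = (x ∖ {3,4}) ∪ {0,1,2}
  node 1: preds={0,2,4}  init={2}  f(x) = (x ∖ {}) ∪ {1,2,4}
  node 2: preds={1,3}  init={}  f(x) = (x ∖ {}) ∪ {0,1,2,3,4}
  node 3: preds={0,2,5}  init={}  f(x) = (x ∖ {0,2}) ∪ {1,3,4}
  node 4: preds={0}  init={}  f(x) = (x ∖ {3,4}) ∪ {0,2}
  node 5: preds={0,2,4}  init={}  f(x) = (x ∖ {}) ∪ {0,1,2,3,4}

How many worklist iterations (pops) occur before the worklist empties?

10

Trace (10 dequeues):
  [1] u=0 | in {} | out {0,1,2} | prev {} | push {}
  [2] u=1 | in {0,1,2} | out {0,1,2,4} | prev {2} | push {}
  [3] u=2 | in {0,1,2,4} | out {0,1,2,3,4} | prev {} | push {1}
  [4] u=3 | in {0,1,2,3,4} | out {1,3,4} | prev {} | push {2}
  [5] u=4 | in {0,1,2} | out {0,1,2} | prev {} | push {0}
  [6] u=5 | in {0,1,2,3,4} | out {0,1,2,3,4} | prev {} | push {3}
  [7] u=1 | in {0,1,2,3,4} | out {0,1,2,3,4} | prev {0,1,2,4} | push {}
  [8] u=2 | in {0,1,2,3,4} | out {0,1,2,3,4} | ==
  [9] u=0 | in {0,1,2} | out {0,1,2} | ==
  [10] u=3 | in {0,1,2,3,4} | out {1,3,4} | ==

Converged values:
  [0] {0,1,2}
  [1] {0,1,2,3,4}
  [2] {0,1,2,3,4}
  [3] {1,3,4}
  [4] {0,1,2}
  [5] {0,1,2,3,4}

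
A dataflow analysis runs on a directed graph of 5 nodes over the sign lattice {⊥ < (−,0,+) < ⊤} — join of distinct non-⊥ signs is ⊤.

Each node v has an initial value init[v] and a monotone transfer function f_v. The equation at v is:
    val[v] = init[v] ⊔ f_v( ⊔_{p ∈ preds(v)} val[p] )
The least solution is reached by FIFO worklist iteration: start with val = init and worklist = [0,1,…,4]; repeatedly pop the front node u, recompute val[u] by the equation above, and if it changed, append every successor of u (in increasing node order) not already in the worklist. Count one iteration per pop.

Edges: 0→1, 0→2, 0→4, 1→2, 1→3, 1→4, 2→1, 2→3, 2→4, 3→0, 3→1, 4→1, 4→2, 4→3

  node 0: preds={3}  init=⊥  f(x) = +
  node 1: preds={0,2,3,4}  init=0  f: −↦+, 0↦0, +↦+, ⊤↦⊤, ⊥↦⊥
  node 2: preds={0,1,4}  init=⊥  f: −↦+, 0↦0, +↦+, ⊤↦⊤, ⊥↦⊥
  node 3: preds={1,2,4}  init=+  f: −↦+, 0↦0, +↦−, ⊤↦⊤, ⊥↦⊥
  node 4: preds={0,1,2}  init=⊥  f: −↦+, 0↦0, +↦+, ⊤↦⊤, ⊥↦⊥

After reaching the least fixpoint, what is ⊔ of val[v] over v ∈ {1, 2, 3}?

Worklist (9 pops):
  #1 pop 0: in=+ → + (was ⊥); enqueue []
  #2 pop 1: in=+ → ⊤ (was 0); enqueue []
  #3 pop 2: in=⊤ → ⊤ (was ⊥); enqueue [1]
  #4 pop 3: in=⊤ → ⊤ (was +); enqueue [0]
  #5 pop 4: in=⊤ → ⊤ (was ⊥); enqueue [2,3]
  #6 pop 1: in=⊤ → ⊤ (no change)
  #7 pop 0: in=⊤ → + (no change)
  #8 pop 2: in=⊤ → ⊤ (no change)
  #9 pop 3: in=⊤ → ⊤ (no change)

Fixpoint:
  val[0] = +
  val[1] = ⊤
  val[2] = ⊤
  val[3] = ⊤
  val[4] = ⊤

⊤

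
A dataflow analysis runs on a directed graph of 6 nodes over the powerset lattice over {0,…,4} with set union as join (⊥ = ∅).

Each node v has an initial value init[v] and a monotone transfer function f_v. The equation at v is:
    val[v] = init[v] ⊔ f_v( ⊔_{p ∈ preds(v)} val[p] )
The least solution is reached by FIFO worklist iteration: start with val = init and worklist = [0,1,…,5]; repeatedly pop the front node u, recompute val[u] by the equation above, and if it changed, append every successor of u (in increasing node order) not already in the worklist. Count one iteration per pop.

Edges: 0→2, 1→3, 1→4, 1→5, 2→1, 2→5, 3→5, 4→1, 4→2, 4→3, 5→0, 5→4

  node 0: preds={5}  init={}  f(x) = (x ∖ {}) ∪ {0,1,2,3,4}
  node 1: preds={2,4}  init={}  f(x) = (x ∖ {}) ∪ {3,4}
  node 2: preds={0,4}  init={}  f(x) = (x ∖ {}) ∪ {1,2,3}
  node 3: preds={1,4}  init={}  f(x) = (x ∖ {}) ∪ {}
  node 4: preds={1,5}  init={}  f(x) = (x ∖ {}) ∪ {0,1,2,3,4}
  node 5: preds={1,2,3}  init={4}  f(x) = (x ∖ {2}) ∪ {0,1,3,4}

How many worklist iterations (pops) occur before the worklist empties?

12

Iteration log — 12 steps:
  step 1. node 0  ⊔preds={4}  new={0,1,2,3,4}  old={}  +wl: 
  step 2. node 1  ⊔preds={}  new={3,4}  old={}  +wl: 
  step 3. node 2  ⊔preds={0,1,2,3,4}  new={0,1,2,3,4}  old={}  +wl: 1
  step 4. node 3  ⊔preds={3,4}  new={3,4}  old={}  +wl: 
  step 5. node 4  ⊔preds={3,4}  new={0,1,2,3,4}  old={}  +wl: 2,3
  step 6. node 5  ⊔preds={0,1,2,3,4}  new={0,1,3,4}  old={4}  +wl: 0,4
  step 7. node 1  ⊔preds={0,1,2,3,4}  new={0,1,2,3,4}  old={3,4}  +wl: 5
  step 8. node 2  ⊔preds={0,1,2,3,4}  new={0,1,2,3,4}  stable
  step 9. node 3  ⊔preds={0,1,2,3,4}  new={0,1,2,3,4}  old={3,4}  +wl: 
  step 10. node 0  ⊔preds={0,1,3,4}  new={0,1,2,3,4}  stable
  step 11. node 4  ⊔preds={0,1,2,3,4}  new={0,1,2,3,4}  stable
  step 12. node 5  ⊔preds={0,1,2,3,4}  new={0,1,3,4}  stable

Least fixpoint reached:
  node 0: {0,1,2,3,4}
  node 1: {0,1,2,3,4}
  node 2: {0,1,2,3,4}
  node 3: {0,1,2,3,4}
  node 4: {0,1,2,3,4}
  node 5: {0,1,3,4}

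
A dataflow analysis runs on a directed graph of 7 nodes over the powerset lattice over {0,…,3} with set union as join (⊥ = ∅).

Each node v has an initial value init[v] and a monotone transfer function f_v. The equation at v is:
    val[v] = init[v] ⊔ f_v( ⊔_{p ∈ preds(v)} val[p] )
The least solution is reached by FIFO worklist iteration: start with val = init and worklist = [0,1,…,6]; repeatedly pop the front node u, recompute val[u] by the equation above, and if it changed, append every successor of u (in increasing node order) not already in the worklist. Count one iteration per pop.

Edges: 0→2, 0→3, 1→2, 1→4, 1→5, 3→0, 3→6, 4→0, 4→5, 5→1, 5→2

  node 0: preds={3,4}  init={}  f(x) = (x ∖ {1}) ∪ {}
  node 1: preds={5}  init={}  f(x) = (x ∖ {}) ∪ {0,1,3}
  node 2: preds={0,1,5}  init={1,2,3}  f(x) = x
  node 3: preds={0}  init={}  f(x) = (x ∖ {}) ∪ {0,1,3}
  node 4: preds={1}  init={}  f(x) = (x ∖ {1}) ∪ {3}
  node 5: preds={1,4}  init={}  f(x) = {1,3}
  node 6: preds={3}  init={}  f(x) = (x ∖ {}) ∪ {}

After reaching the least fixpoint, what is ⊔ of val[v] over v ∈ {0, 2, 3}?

{0,1,2,3}

Trace (11 dequeues):
  [1] u=0 | in {} | out {} | ==
  [2] u=1 | in {} | out {0,1,3} | prev {} | push {}
  [3] u=2 | in {0,1,3} | out {0,1,2,3} | prev {1,2,3} | push {}
  [4] u=3 | in {} | out {0,1,3} | prev {} | push {0}
  [5] u=4 | in {0,1,3} | out {0,3} | prev {} | push {}
  [6] u=5 | in {0,1,3} | out {1,3} | prev {} | push {1,2}
  [7] u=6 | in {0,1,3} | out {0,1,3} | prev {} | push {}
  [8] u=0 | in {0,1,3} | out {0,3} | prev {} | push {3}
  [9] u=1 | in {1,3} | out {0,1,3} | ==
  [10] u=2 | in {0,1,3} | out {0,1,2,3} | ==
  [11] u=3 | in {0,3} | out {0,1,3} | ==

Converged values:
  [0] {0,3}
  [1] {0,1,3}
  [2] {0,1,2,3}
  [3] {0,1,3}
  [4] {0,3}
  [5] {1,3}
  [6] {0,1,3}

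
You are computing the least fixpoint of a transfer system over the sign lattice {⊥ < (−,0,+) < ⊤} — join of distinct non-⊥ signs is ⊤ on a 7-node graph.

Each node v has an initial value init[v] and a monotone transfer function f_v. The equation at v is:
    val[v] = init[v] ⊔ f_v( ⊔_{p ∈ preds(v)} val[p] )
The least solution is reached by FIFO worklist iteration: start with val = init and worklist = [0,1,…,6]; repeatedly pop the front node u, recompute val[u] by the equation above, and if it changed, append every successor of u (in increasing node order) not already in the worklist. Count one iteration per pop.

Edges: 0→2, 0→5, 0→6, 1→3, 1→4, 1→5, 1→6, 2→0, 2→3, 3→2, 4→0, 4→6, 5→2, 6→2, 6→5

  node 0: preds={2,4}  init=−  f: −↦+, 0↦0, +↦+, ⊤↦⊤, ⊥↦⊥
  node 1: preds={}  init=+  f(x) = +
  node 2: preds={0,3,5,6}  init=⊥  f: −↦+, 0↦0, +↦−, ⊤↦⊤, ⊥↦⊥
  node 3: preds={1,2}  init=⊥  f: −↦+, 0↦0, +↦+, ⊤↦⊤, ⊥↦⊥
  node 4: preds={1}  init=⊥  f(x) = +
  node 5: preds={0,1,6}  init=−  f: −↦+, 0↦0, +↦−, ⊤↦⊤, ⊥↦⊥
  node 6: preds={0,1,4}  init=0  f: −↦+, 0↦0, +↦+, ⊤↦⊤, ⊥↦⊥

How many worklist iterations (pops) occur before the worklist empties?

11

Worklist (11 pops):
  #1 pop 0: in=⊥ → − (no change)
  #2 pop 1: in=⊥ → + (no change)
  #3 pop 2: in=⊤ → ⊤ (was ⊥); enqueue [0]
  #4 pop 3: in=⊤ → ⊤ (was ⊥); enqueue [2]
  #5 pop 4: in=+ → + (was ⊥); enqueue []
  #6 pop 5: in=⊤ → ⊤ (was −); enqueue []
  #7 pop 6: in=⊤ → ⊤ (was 0); enqueue [5]
  #8 pop 0: in=⊤ → ⊤ (was −); enqueue [6]
  #9 pop 2: in=⊤ → ⊤ (no change)
  #10 pop 5: in=⊤ → ⊤ (no change)
  #11 pop 6: in=⊤ → ⊤ (no change)

Fixpoint:
  val[0] = ⊤
  val[1] = +
  val[2] = ⊤
  val[3] = ⊤
  val[4] = +
  val[5] = ⊤
  val[6] = ⊤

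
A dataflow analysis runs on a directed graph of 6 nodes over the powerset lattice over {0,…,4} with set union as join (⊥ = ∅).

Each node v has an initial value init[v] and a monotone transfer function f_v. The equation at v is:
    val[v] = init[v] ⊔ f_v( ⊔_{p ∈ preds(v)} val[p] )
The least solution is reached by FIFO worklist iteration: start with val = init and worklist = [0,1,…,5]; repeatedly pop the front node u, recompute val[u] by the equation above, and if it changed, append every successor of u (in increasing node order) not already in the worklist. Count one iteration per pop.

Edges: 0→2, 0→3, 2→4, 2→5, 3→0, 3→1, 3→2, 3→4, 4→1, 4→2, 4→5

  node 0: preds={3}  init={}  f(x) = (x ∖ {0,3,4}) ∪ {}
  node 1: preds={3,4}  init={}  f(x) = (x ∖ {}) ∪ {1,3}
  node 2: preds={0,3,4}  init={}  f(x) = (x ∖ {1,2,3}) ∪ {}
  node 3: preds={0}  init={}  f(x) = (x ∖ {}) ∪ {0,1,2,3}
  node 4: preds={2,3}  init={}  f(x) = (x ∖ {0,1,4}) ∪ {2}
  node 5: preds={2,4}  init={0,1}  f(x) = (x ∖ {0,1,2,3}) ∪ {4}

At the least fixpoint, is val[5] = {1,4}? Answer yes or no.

no

Trace (12 dequeues):
  [1] u=0 | in {} | out {} | ==
  [2] u=1 | in {} | out {1,3} | prev {} | push {}
  [3] u=2 | in {} | out {} | ==
  [4] u=3 | in {} | out {0,1,2,3} | prev {} | push {0,1,2}
  [5] u=4 | in {0,1,2,3} | out {2,3} | prev {} | push {}
  [6] u=5 | in {2,3} | out {0,1,4} | prev {0,1} | push {}
  [7] u=0 | in {0,1,2,3} | out {1,2} | prev {} | push {3}
  [8] u=1 | in {0,1,2,3} | out {0,1,2,3} | prev {1,3} | push {}
  [9] u=2 | in {0,1,2,3} | out {0} | prev {} | push {4,5}
  [10] u=3 | in {1,2} | out {0,1,2,3} | ==
  [11] u=4 | in {0,1,2,3} | out {2,3} | ==
  [12] u=5 | in {0,2,3} | out {0,1,4} | ==

Converged values:
  [0] {1,2}
  [1] {0,1,2,3}
  [2] {0}
  [3] {0,1,2,3}
  [4] {2,3}
  [5] {0,1,4}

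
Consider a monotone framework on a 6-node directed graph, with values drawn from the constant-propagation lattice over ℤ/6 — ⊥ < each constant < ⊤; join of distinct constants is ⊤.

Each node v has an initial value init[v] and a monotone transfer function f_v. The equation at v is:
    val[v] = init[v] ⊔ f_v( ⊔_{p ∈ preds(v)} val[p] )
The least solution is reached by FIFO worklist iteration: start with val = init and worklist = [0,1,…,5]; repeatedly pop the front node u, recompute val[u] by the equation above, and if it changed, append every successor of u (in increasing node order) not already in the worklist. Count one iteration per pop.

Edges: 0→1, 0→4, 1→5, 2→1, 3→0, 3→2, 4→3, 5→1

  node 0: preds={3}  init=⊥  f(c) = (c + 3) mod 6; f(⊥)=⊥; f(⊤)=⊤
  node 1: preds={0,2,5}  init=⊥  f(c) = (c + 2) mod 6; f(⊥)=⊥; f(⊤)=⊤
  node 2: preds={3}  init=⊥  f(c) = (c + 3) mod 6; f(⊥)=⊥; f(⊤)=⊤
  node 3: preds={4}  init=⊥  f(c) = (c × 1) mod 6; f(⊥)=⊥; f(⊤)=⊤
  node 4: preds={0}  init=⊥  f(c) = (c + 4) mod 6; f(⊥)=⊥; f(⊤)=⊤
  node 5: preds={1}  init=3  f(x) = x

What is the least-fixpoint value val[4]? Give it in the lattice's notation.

⊥

Trace (8 dequeues):
  [1] u=0 | in ⊥ | out ⊥ | ==
  [2] u=1 | in 3 | out 5 | prev ⊥ | push {}
  [3] u=2 | in ⊥ | out ⊥ | ==
  [4] u=3 | in ⊥ | out ⊥ | ==
  [5] u=4 | in ⊥ | out ⊥ | ==
  [6] u=5 | in 5 | out ⊤ | prev 3 | push {1}
  [7] u=1 | in ⊤ | out ⊤ | prev 5 | push {5}
  [8] u=5 | in ⊤ | out ⊤ | ==

Converged values:
  [0] ⊥
  [1] ⊤
  [2] ⊥
  [3] ⊥
  [4] ⊥
  [5] ⊤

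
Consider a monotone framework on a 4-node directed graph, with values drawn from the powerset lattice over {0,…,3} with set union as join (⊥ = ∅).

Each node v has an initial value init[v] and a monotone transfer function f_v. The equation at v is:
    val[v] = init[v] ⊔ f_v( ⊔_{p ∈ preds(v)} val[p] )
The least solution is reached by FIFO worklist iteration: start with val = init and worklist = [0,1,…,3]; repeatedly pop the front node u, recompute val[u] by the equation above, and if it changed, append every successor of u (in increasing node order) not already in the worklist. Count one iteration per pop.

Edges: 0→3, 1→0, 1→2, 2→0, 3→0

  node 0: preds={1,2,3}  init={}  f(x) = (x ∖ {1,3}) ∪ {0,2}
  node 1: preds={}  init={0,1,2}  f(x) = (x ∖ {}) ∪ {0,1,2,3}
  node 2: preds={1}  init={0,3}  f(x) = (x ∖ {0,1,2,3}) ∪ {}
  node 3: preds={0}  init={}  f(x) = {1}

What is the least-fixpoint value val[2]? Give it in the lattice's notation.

Trace (5 dequeues):
  [1] u=0 | in {0,1,2,3} | out {0,2} | prev {} | push {}
  [2] u=1 | in {} | out {0,1,2,3} | prev {0,1,2} | push {0}
  [3] u=2 | in {0,1,2,3} | out {0,3} | ==
  [4] u=3 | in {0,2} | out {1} | prev {} | push {}
  [5] u=0 | in {0,1,2,3} | out {0,2} | ==

Converged values:
  [0] {0,2}
  [1] {0,1,2,3}
  [2] {0,3}
  [3] {1}

{0,3}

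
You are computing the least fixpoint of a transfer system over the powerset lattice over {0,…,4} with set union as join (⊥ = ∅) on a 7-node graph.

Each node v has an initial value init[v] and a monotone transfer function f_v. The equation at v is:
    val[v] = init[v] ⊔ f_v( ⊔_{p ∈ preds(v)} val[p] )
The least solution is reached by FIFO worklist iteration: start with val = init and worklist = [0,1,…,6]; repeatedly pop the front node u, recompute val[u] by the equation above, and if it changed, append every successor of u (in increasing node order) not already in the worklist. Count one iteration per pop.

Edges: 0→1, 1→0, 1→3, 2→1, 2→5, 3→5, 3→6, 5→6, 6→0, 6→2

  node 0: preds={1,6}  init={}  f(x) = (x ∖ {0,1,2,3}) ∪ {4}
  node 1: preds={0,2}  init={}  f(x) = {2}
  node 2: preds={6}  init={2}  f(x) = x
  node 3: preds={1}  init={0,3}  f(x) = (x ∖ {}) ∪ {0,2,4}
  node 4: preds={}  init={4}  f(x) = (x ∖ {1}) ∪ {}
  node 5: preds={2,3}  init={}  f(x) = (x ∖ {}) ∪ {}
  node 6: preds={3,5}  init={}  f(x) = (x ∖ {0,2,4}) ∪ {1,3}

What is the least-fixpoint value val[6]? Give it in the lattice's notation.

{1,3}

Iteration log — 12 steps:
  step 1. node 0  ⊔preds={}  new={4}  old={}  +wl: 
  step 2. node 1  ⊔preds={2,4}  new={2}  old={}  +wl: 0
  step 3. node 2  ⊔preds={}  new={2}  stable
  step 4. node 3  ⊔preds={2}  new={0,2,3,4}  old={0,3}  +wl: 
  step 5. node 4  ⊔preds={}  new={4}  stable
  step 6. node 5  ⊔preds={0,2,3,4}  new={0,2,3,4}  old={}  +wl: 
  step 7. node 6  ⊔preds={0,2,3,4}  new={1,3}  old={}  +wl: 2
  step 8. node 0  ⊔preds={1,2,3}  new={4}  stable
  step 9. node 2  ⊔preds={1,3}  new={1,2,3}  old={2}  +wl: 1,5
  step 10. node 1  ⊔preds={1,2,3,4}  new={2}  stable
  step 11. node 5  ⊔preds={0,1,2,3,4}  new={0,1,2,3,4}  old={0,2,3,4}  +wl: 6
  step 12. node 6  ⊔preds={0,1,2,3,4}  new={1,3}  stable

Least fixpoint reached:
  node 0: {4}
  node 1: {2}
  node 2: {1,2,3}
  node 3: {0,2,3,4}
  node 4: {4}
  node 5: {0,1,2,3,4}
  node 6: {1,3}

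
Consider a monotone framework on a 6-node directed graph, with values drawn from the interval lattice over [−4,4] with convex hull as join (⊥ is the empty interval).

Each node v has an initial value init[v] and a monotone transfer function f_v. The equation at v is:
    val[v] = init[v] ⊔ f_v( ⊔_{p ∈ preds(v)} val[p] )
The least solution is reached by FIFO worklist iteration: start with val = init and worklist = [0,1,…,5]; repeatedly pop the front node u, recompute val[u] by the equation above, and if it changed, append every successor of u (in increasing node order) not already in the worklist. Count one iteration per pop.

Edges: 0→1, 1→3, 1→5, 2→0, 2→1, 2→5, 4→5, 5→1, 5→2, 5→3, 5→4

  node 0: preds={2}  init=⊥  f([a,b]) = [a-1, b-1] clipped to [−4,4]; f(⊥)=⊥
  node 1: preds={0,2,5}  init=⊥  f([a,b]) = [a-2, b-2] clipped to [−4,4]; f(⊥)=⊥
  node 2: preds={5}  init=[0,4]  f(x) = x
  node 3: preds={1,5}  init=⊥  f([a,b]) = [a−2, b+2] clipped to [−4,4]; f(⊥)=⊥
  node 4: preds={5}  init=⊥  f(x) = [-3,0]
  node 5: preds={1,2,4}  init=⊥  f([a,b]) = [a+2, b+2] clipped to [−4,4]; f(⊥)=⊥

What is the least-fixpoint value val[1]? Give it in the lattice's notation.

Iteration log — 20 steps:
  step 1. node 0  ⊔preds=[0,4]  new=[-1,3]  old=⊥  +wl: 
  step 2. node 1  ⊔preds=[-1,4]  new=[-3,2]  old=⊥  +wl: 
  step 3. node 2  ⊔preds=⊥  new=[0,4]  stable
  step 4. node 3  ⊔preds=[-3,2]  new=[-4,4]  old=⊥  +wl: 
  step 5. node 4  ⊔preds=⊥  new=[-3,0]  old=⊥  +wl: 
  step 6. node 5  ⊔preds=[-3,4]  new=[-1,4]  old=⊥  +wl: 1,2,3,4
  step 7. node 1  ⊔preds=[-1,4]  new=[-3,2]  stable
  step 8. node 2  ⊔preds=[-1,4]  new=[-1,4]  old=[0,4]  +wl: 0,1,5
  step 9. node 3  ⊔preds=[-3,4]  new=[-4,4]  stable
  step 10. node 4  ⊔preds=[-1,4]  new=[-3,0]  stable
  step 11. node 0  ⊔preds=[-1,4]  new=[-2,3]  old=[-1,3]  +wl: 
  step 12. node 1  ⊔preds=[-2,4]  new=[-4,2]  old=[-3,2]  +wl: 3
  step 13. node 5  ⊔preds=[-4,4]  new=[-2,4]  old=[-1,4]  +wl: 1,2,4
  step 14. node 3  ⊔preds=[-4,4]  new=[-4,4]  stable
  step 15. node 1  ⊔preds=[-2,4]  new=[-4,2]  stable
  step 16. node 2  ⊔preds=[-2,4]  new=[-2,4]  old=[-1,4]  +wl: 0,1,5
  step 17. node 4  ⊔preds=[-2,4]  new=[-3,0]  stable
  step 18. node 0  ⊔preds=[-2,4]  new=[-3,3]  old=[-2,3]  +wl: 
  step 19. node 1  ⊔preds=[-3,4]  new=[-4,2]  stable
  step 20. node 5  ⊔preds=[-4,4]  new=[-2,4]  stable

Least fixpoint reached:
  node 0: [-3,3]
  node 1: [-4,2]
  node 2: [-2,4]
  node 3: [-4,4]
  node 4: [-3,0]
  node 5: [-2,4]

[-4,2]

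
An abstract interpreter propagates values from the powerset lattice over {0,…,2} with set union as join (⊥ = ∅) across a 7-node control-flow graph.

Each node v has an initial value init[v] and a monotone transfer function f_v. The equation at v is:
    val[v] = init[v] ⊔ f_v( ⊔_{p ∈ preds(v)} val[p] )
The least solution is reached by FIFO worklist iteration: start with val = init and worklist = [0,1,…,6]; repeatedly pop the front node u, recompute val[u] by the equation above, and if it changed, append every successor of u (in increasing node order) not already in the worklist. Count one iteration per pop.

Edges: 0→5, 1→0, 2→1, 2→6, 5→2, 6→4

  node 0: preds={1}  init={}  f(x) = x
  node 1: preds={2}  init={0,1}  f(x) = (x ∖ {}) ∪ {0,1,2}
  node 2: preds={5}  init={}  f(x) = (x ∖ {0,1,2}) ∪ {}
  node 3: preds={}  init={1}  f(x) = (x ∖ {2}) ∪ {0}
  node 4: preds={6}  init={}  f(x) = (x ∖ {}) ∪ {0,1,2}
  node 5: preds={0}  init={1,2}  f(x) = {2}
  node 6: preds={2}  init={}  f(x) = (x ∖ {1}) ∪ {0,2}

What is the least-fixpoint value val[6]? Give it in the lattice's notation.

Iteration log — 10 steps:
  step 1. node 0  ⊔preds={0,1}  new={0,1}  old={}  +wl: 
  step 2. node 1  ⊔preds={}  new={0,1,2}  old={0,1}  +wl: 0
  step 3. node 2  ⊔preds={1,2}  new={}  stable
  step 4. node 3  ⊔preds={}  new={0,1}  old={1}  +wl: 
  step 5. node 4  ⊔preds={}  new={0,1,2}  old={}  +wl: 
  step 6. node 5  ⊔preds={0,1}  new={1,2}  stable
  step 7. node 6  ⊔preds={}  new={0,2}  old={}  +wl: 4
  step 8. node 0  ⊔preds={0,1,2}  new={0,1,2}  old={0,1}  +wl: 5
  step 9. node 4  ⊔preds={0,2}  new={0,1,2}  stable
  step 10. node 5  ⊔preds={0,1,2}  new={1,2}  stable

Least fixpoint reached:
  node 0: {0,1,2}
  node 1: {0,1,2}
  node 2: {}
  node 3: {0,1}
  node 4: {0,1,2}
  node 5: {1,2}
  node 6: {0,2}

{0,2}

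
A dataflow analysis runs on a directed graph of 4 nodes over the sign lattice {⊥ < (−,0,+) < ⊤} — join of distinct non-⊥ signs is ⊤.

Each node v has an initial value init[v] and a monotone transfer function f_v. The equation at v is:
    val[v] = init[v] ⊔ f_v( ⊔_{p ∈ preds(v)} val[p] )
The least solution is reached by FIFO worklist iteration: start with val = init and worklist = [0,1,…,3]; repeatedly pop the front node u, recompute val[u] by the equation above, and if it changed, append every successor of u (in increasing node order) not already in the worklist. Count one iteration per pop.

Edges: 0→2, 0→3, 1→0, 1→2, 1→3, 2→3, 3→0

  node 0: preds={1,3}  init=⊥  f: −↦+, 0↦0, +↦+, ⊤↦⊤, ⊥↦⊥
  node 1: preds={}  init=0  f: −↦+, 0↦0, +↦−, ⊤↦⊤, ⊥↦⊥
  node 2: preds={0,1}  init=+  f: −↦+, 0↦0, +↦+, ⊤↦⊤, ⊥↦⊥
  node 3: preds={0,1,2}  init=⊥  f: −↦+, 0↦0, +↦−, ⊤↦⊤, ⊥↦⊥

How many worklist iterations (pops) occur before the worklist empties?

7

Trace (7 dequeues):
  [1] u=0 | in 0 | out 0 | prev ⊥ | push {}
  [2] u=1 | in ⊥ | out 0 | ==
  [3] u=2 | in 0 | out ⊤ | prev + | push {}
  [4] u=3 | in ⊤ | out ⊤ | prev ⊥ | push {0}
  [5] u=0 | in ⊤ | out ⊤ | prev 0 | push {2,3}
  [6] u=2 | in ⊤ | out ⊤ | ==
  [7] u=3 | in ⊤ | out ⊤ | ==

Converged values:
  [0] ⊤
  [1] 0
  [2] ⊤
  [3] ⊤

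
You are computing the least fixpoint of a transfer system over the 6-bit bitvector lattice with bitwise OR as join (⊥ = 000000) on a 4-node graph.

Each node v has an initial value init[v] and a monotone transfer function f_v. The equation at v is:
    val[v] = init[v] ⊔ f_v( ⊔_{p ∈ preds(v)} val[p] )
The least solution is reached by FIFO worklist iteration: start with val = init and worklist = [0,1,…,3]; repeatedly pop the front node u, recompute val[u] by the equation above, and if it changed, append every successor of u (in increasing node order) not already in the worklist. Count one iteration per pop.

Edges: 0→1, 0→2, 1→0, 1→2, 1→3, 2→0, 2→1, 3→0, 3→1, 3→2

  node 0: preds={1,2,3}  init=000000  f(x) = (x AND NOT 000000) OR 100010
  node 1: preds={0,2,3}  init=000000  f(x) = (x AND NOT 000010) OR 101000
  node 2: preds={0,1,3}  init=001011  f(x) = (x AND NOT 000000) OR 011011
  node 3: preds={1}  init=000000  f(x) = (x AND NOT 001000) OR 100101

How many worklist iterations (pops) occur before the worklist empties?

Worklist (12 pops):
  #1 pop 0: in=001011 → 101011 (was 000000); enqueue []
  #2 pop 1: in=101011 → 101001 (was 000000); enqueue [0]
  #3 pop 2: in=101011 → 111011 (was 001011); enqueue [1]
  #4 pop 3: in=101001 → 100101 (was 000000); enqueue [2]
  #5 pop 0: in=111111 → 111111 (was 101011); enqueue []
  #6 pop 1: in=111111 → 111101 (was 101001); enqueue [0,3]
  #7 pop 2: in=111111 → 111111 (was 111011); enqueue [1]
  #8 pop 0: in=111111 → 111111 (no change)
  #9 pop 3: in=111101 → 110101 (was 100101); enqueue [0,2]
  #10 pop 1: in=111111 → 111101 (no change)
  #11 pop 0: in=111111 → 111111 (no change)
  #12 pop 2: in=111111 → 111111 (no change)

Fixpoint:
  val[0] = 111111
  val[1] = 111101
  val[2] = 111111
  val[3] = 110101

12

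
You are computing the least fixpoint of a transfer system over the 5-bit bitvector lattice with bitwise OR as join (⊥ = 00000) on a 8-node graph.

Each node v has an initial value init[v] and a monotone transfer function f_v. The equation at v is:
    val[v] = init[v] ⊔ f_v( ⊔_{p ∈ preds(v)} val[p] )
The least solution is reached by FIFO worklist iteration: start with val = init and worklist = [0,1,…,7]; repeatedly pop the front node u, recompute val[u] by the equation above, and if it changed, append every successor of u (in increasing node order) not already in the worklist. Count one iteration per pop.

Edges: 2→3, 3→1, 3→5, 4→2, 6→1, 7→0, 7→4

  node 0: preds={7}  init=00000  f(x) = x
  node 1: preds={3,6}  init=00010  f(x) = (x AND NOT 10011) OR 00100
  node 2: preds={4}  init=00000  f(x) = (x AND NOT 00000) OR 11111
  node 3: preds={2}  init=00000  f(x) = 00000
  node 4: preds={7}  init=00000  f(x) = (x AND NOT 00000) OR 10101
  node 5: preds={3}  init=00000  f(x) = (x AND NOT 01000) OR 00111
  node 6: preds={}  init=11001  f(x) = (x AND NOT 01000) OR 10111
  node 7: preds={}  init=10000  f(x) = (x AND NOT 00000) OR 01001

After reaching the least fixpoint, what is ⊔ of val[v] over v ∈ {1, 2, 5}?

Worklist (13 pops):
  #1 pop 0: in=10000 → 10000 (was 00000); enqueue []
  #2 pop 1: in=11001 → 01110 (was 00010); enqueue []
  #3 pop 2: in=00000 → 11111 (was 00000); enqueue []
  #4 pop 3: in=11111 → 00000 (no change)
  #5 pop 4: in=10000 → 10101 (was 00000); enqueue [2]
  #6 pop 5: in=00000 → 00111 (was 00000); enqueue []
  #7 pop 6: in=00000 → 11111 (was 11001); enqueue [1]
  #8 pop 7: in=00000 → 11001 (was 10000); enqueue [0,4]
  #9 pop 2: in=10101 → 11111 (no change)
  #10 pop 1: in=11111 → 01110 (no change)
  #11 pop 0: in=11001 → 11001 (was 10000); enqueue []
  #12 pop 4: in=11001 → 11101 (was 10101); enqueue [2]
  #13 pop 2: in=11101 → 11111 (no change)

Fixpoint:
  val[0] = 11001
  val[1] = 01110
  val[2] = 11111
  val[3] = 00000
  val[4] = 11101
  val[5] = 00111
  val[6] = 11111
  val[7] = 11001

11111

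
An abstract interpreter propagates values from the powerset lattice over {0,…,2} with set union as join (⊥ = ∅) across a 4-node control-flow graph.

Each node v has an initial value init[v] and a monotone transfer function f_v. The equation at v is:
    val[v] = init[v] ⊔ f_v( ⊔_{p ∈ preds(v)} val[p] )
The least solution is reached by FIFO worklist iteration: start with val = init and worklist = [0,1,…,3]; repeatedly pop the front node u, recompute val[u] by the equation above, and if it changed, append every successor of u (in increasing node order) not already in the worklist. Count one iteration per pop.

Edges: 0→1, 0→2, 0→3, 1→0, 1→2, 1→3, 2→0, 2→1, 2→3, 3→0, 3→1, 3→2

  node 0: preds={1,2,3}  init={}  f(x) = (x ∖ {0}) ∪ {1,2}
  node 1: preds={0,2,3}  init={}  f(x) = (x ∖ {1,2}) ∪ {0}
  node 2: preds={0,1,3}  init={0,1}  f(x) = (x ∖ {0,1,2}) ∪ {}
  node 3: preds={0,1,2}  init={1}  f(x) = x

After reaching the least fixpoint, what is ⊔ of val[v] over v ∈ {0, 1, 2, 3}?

{0,1,2}

Iteration log — 7 steps:
  step 1. node 0  ⊔preds={0,1}  new={1,2}  old={}  +wl: 
  step 2. node 1  ⊔preds={0,1,2}  new={0}  old={}  +wl: 0
  step 3. node 2  ⊔preds={0,1,2}  new={0,1}  stable
  step 4. node 3  ⊔preds={0,1,2}  new={0,1,2}  old={1}  +wl: 1,2
  step 5. node 0  ⊔preds={0,1,2}  new={1,2}  stable
  step 6. node 1  ⊔preds={0,1,2}  new={0}  stable
  step 7. node 2  ⊔preds={0,1,2}  new={0,1}  stable

Least fixpoint reached:
  node 0: {1,2}
  node 1: {0}
  node 2: {0,1}
  node 3: {0,1,2}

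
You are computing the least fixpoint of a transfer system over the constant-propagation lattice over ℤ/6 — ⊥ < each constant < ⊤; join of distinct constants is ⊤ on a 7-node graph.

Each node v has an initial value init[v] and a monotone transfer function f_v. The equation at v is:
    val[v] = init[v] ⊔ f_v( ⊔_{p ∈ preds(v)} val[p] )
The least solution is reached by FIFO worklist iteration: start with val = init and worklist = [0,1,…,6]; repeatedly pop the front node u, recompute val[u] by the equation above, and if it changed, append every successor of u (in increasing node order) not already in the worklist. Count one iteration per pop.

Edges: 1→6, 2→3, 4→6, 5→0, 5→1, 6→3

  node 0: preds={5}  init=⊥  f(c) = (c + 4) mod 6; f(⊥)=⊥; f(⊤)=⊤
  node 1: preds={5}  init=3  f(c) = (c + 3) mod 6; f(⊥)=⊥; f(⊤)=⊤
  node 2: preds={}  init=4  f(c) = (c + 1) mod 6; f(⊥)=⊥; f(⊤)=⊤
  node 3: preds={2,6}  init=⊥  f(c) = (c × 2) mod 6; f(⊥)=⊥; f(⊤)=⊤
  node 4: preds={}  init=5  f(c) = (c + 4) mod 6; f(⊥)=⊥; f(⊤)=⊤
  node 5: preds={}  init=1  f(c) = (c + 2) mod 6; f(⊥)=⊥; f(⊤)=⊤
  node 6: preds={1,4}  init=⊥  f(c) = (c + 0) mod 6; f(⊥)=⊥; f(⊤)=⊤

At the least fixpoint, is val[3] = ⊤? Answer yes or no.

Trace (8 dequeues):
  [1] u=0 | in 1 | out 5 | prev ⊥ | push {}
  [2] u=1 | in 1 | out ⊤ | prev 3 | push {}
  [3] u=2 | in ⊥ | out 4 | ==
  [4] u=3 | in 4 | out 2 | prev ⊥ | push {}
  [5] u=4 | in ⊥ | out 5 | ==
  [6] u=5 | in ⊥ | out 1 | ==
  [7] u=6 | in ⊤ | out ⊤ | prev ⊥ | push {3}
  [8] u=3 | in ⊤ | out ⊤ | prev 2 | push {}

Converged values:
  [0] 5
  [1] ⊤
  [2] 4
  [3] ⊤
  [4] 5
  [5] 1
  [6] ⊤

yes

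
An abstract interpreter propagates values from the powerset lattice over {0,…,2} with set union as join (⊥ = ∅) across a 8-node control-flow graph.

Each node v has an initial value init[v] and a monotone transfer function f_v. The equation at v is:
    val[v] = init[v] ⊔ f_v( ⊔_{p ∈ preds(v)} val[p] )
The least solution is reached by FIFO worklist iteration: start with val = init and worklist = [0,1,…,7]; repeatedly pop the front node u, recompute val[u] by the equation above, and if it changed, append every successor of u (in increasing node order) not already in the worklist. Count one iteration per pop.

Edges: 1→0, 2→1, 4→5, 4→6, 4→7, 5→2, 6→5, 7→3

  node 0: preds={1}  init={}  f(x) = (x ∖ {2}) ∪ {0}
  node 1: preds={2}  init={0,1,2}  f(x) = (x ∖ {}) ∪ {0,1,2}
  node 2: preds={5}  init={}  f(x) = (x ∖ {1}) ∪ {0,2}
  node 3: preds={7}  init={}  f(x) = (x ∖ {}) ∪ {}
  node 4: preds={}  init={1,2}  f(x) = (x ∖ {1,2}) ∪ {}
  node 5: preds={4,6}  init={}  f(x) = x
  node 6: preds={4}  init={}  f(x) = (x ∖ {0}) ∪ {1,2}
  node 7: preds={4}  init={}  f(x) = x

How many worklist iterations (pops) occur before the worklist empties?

Iteration log — 12 steps:
  step 1. node 0  ⊔preds={0,1,2}  new={0,1}  old={}  +wl: 
  step 2. node 1  ⊔preds={}  new={0,1,2}  stable
  step 3. node 2  ⊔preds={}  new={0,2}  old={}  +wl: 1
  step 4. node 3  ⊔preds={}  new={}  stable
  step 5. node 4  ⊔preds={}  new={1,2}  stable
  step 6. node 5  ⊔preds={1,2}  new={1,2}  old={}  +wl: 2
  step 7. node 6  ⊔preds={1,2}  new={1,2}  old={}  +wl: 5
  step 8. node 7  ⊔preds={1,2}  new={1,2}  old={}  +wl: 3
  step 9. node 1  ⊔preds={0,2}  new={0,1,2}  stable
  step 10. node 2  ⊔preds={1,2}  new={0,2}  stable
  step 11. node 5  ⊔preds={1,2}  new={1,2}  stable
  step 12. node 3  ⊔preds={1,2}  new={1,2}  old={}  +wl: 

Least fixpoint reached:
  node 0: {0,1}
  node 1: {0,1,2}
  node 2: {0,2}
  node 3: {1,2}
  node 4: {1,2}
  node 5: {1,2}
  node 6: {1,2}
  node 7: {1,2}

12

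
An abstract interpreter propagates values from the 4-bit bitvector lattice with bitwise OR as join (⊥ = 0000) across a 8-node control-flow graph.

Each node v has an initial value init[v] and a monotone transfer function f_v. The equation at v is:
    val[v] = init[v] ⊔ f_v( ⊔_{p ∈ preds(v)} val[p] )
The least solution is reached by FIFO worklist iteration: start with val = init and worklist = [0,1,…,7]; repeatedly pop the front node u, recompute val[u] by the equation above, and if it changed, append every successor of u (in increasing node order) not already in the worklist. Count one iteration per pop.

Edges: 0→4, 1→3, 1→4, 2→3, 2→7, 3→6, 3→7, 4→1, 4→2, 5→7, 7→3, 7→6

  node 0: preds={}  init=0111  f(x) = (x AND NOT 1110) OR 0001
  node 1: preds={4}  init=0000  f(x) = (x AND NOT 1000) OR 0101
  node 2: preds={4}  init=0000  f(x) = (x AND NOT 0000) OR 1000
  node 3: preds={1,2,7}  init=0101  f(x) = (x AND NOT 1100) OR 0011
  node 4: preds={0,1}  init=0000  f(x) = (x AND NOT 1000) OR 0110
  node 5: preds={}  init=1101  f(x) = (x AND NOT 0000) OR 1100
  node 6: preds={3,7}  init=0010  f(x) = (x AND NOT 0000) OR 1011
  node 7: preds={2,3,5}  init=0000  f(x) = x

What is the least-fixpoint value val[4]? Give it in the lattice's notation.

0111

Worklist (14 pops):
  #1 pop 0: in=0000 → 0111 (no change)
  #2 pop 1: in=0000 → 0101 (was 0000); enqueue []
  #3 pop 2: in=0000 → 1000 (was 0000); enqueue []
  #4 pop 3: in=1101 → 0111 (was 0101); enqueue []
  #5 pop 4: in=0111 → 0111 (was 0000); enqueue [1,2]
  #6 pop 5: in=0000 → 1101 (no change)
  #7 pop 6: in=0111 → 1111 (was 0010); enqueue []
  #8 pop 7: in=1111 → 1111 (was 0000); enqueue [3,6]
  #9 pop 1: in=0111 → 0111 (was 0101); enqueue [4]
  #10 pop 2: in=0111 → 1111 (was 1000); enqueue [7]
  #11 pop 3: in=1111 → 0111 (no change)
  #12 pop 6: in=1111 → 1111 (no change)
  #13 pop 4: in=0111 → 0111 (no change)
  #14 pop 7: in=1111 → 1111 (no change)

Fixpoint:
  val[0] = 0111
  val[1] = 0111
  val[2] = 1111
  val[3] = 0111
  val[4] = 0111
  val[5] = 1101
  val[6] = 1111
  val[7] = 1111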